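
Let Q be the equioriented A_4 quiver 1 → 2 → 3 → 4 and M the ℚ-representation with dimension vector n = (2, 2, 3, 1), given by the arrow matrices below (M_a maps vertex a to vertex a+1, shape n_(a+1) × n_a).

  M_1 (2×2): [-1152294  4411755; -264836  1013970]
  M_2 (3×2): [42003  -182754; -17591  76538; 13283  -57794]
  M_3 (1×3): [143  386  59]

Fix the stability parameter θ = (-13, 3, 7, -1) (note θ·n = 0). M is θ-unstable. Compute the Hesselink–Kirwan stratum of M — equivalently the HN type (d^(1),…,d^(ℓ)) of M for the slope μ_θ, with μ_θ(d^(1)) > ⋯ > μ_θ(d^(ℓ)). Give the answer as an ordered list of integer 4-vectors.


Via rank(M_{q-1}∘⋯∘M_p): M ≅ I[1,1], I[1,3], I[2,2], I[3,3], I[3,4].
μ_θ-semistable layers: μ^(1)=7; μ^(2)=3; μ^(3)=-13

((0, 0, 2, 0); (0, 2, 1, 1); (2, 0, 0, 0))


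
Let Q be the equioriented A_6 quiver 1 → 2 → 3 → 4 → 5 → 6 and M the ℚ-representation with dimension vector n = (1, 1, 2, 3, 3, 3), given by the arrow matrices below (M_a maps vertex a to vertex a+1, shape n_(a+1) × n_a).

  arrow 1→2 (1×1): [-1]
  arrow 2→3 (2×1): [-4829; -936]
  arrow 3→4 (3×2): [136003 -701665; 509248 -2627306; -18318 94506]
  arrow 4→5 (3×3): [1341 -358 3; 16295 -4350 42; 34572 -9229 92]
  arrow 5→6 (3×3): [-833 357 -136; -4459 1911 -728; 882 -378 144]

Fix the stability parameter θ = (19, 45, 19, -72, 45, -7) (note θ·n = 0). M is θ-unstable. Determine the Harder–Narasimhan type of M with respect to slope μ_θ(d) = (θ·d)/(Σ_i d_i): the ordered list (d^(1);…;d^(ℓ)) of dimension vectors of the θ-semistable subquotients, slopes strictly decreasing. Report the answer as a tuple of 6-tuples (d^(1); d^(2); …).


Barcode: M ≅ I[1,5], I[3,5], I[4,6], I[6,6]^2. HN layers by μ_θ (6 steps, strictly decreasing):
  μ^(1)=45; μ^(2)=19; μ^(3)=11/4; μ^(4)=-7; μ^(5)=-53/2; μ^(6)=-72

((0, 0, 0, 0, 2, 0); (0, 0, 0, 0, 1, 1); (1, 1, 1, 1, 0, 0); (0, 0, 0, 0, 0, 2); (0, 0, 1, 1, 0, 0); (0, 0, 0, 1, 0, 0))


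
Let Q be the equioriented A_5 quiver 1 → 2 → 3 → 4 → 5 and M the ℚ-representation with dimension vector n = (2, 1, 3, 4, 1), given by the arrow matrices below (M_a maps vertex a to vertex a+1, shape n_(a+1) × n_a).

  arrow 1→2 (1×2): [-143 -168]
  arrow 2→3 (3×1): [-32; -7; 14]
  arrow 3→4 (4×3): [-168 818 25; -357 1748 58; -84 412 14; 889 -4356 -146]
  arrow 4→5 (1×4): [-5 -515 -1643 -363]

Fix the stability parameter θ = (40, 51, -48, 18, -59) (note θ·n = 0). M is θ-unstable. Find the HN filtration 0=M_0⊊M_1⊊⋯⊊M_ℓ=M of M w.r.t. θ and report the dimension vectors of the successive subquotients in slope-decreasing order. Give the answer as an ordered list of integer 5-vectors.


Barcode: M ≅ I[1,1], I[1,3], I[3,4], I[3,5], I[4,4]^2. HN layers by μ_θ (5 steps, strictly decreasing):
  μ^(1)=40; μ^(2)=18; μ^(3)=43/3; μ^(4)=-41/2; μ^(5)=-48

((1, 0, 0, 0, 0); (0, 0, 0, 3, 0); (1, 1, 1, 0, 0); (0, 0, 0, 1, 1); (0, 0, 2, 0, 0))


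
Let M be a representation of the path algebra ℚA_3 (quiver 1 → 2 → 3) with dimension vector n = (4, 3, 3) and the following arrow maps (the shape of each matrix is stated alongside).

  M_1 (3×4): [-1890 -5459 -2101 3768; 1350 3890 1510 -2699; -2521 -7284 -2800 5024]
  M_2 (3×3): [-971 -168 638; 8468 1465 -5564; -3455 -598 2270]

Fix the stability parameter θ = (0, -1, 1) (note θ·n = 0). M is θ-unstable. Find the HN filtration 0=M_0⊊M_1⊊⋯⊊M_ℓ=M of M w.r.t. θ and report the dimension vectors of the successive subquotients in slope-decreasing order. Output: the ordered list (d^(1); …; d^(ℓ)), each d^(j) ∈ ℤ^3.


Via rank(M_{q-1}∘⋯∘M_p): M ≅ I[1,1], I[1,2], I[1,3]^2, I[3,3].
μ_θ-semistable layers: μ^(1)=1; μ^(2)=0; μ^(3)=-1/2

((0, 0, 3); (1, 0, 0); (3, 3, 0))


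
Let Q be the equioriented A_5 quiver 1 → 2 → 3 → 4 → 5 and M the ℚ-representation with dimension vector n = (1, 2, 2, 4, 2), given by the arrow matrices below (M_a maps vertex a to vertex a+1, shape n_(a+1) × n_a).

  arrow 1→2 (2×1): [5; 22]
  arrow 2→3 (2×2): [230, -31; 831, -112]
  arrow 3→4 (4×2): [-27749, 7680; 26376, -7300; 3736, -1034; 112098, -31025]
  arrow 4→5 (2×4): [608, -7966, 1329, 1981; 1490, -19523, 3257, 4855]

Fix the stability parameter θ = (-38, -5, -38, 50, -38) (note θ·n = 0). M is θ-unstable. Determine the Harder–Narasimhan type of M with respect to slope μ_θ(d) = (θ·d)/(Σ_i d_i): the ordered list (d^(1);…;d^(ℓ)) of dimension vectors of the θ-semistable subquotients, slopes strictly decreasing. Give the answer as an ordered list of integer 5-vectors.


Via rank(M_{q-1}∘⋯∘M_p): M ≅ I[1,5], I[2,5], I[4,4]^2.
μ_θ-semistable layers: μ^(1)=50; μ^(2)=6; μ^(3)=-43/2; μ^(4)=-38

((0, 0, 0, 2, 0); (0, 0, 0, 2, 2); (0, 2, 2, 0, 0); (1, 0, 0, 0, 0))


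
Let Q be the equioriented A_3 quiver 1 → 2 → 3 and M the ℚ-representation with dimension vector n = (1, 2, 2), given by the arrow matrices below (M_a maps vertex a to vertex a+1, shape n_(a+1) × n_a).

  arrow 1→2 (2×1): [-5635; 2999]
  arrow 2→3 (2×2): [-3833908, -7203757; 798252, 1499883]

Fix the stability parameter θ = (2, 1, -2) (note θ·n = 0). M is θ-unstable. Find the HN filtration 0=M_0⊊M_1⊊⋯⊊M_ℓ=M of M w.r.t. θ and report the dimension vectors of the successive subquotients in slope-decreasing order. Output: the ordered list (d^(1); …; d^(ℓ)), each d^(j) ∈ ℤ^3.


Via rank(M_{q-1}∘⋯∘M_p): M ≅ I[1,3], I[2,2], I[3,3].
μ_θ-semistable layers: μ^(1)=1; μ^(2)=1/3; μ^(3)=-2

((0, 1, 0); (1, 1, 1); (0, 0, 1))


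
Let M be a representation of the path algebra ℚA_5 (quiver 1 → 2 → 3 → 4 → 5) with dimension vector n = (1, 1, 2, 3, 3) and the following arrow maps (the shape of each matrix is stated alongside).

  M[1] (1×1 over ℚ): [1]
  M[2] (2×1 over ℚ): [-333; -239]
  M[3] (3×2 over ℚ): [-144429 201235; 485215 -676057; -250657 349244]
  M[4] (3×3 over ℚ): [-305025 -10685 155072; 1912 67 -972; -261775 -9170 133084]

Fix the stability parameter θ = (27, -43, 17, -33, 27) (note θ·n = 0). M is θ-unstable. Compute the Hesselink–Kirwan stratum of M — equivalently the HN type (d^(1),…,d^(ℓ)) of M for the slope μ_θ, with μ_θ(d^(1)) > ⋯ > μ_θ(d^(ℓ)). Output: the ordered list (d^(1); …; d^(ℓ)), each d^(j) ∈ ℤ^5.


Interval decomposition of M: I[1,4], I[3,5], I[4,5], I[5,5].
HN type (ℓ=3): μ^(1)=27; μ^(2)=-8; μ^(3)=-33

((0, 0, 0, 0, 3); (1, 1, 2, 2, 0); (0, 0, 0, 1, 0))


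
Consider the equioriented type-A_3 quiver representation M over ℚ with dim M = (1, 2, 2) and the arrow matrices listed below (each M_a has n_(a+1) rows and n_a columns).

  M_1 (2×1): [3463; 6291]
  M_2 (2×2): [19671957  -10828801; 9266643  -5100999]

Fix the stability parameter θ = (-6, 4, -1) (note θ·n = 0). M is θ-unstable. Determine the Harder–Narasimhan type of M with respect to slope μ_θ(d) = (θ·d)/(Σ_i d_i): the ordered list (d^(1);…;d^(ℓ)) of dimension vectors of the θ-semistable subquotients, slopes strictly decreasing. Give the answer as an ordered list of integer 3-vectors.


Interval decomposition of M: I[1,2], I[2,3], I[3,3].
HN type (ℓ=4): μ^(1)=4; μ^(2)=3/2; μ^(3)=-1; μ^(4)=-6

((0, 1, 0); (0, 1, 1); (0, 0, 1); (1, 0, 0))


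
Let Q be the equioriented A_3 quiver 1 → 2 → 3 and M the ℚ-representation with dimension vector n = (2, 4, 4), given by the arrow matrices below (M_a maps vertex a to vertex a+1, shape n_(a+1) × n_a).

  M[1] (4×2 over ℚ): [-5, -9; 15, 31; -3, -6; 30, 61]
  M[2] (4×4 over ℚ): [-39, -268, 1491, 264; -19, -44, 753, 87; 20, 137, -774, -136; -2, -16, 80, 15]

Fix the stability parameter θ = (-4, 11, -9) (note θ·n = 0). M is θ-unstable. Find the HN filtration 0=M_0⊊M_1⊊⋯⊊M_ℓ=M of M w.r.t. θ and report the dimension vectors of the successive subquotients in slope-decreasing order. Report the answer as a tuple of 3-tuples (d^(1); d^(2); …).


Barcode: M ≅ I[1,3]^2, I[2,3]^2. HN layers by μ_θ (2 steps, strictly decreasing):
  μ^(1)=1; μ^(2)=-4

((0, 4, 4); (2, 0, 0))


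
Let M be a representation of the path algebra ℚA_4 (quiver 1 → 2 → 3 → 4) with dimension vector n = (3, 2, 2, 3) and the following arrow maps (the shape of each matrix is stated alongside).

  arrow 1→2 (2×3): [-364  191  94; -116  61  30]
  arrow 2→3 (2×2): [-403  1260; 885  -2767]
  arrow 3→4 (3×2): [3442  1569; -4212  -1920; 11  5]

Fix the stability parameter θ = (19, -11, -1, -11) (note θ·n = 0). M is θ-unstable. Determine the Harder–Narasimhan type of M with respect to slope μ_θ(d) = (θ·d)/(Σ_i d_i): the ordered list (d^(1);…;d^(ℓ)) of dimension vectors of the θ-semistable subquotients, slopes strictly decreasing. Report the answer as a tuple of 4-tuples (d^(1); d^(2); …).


Via rank(M_{q-1}∘⋯∘M_p): M ≅ I[1,1], I[1,4]^2, I[4,4].
μ_θ-semistable layers: μ^(1)=19; μ^(2)=-1; μ^(3)=-11

((1, 0, 0, 0); (2, 2, 2, 2); (0, 0, 0, 1))


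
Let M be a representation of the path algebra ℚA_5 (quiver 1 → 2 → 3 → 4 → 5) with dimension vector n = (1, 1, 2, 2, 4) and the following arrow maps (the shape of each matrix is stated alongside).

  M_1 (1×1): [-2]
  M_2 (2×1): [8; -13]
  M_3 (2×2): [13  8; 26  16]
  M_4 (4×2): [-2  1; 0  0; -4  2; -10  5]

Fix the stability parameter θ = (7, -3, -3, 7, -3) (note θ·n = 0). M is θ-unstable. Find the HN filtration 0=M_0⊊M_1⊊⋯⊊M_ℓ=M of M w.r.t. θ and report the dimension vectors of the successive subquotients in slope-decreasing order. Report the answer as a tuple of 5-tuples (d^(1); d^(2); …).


Interval decomposition of M: I[1,3], I[3,4], I[4,5], I[5,5]^3.
HN type (ℓ=4): μ^(1)=7; μ^(2)=2; μ^(3)=1/3; μ^(4)=-3

((0, 0, 0, 1, 0); (0, 0, 0, 1, 1); (1, 1, 1, 0, 0); (0, 0, 1, 0, 3))


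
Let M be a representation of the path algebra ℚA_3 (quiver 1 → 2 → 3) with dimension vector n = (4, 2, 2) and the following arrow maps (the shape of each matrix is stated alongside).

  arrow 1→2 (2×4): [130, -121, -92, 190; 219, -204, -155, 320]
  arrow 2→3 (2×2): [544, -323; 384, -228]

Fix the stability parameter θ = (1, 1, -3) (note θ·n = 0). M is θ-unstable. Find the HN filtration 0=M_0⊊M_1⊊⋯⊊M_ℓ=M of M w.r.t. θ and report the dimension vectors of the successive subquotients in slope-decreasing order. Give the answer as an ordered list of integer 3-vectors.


Via rank(M_{q-1}∘⋯∘M_p): M ≅ I[1,1]^2, I[1,2], I[1,3], I[3,3].
μ_θ-semistable layers: μ^(1)=1; μ^(2)=-1/3; μ^(3)=-3

((3, 1, 0); (1, 1, 1); (0, 0, 1))


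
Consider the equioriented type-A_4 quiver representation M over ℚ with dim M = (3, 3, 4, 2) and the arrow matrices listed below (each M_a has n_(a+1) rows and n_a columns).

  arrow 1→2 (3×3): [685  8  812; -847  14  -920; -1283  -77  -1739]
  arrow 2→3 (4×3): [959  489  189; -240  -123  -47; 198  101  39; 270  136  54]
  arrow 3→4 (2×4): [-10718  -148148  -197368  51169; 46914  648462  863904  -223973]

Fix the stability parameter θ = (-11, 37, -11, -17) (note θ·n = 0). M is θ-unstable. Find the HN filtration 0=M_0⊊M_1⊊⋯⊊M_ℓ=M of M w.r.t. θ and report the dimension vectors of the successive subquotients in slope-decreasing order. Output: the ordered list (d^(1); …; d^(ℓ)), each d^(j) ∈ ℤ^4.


Via rank(M_{q-1}∘⋯∘M_p): M ≅ I[1,3], I[1,4]^2, I[3,3].
μ_θ-semistable layers: μ^(1)=13; μ^(2)=3; μ^(3)=-11

((0, 1, 1, 0); (0, 2, 2, 2); (3, 0, 1, 0))


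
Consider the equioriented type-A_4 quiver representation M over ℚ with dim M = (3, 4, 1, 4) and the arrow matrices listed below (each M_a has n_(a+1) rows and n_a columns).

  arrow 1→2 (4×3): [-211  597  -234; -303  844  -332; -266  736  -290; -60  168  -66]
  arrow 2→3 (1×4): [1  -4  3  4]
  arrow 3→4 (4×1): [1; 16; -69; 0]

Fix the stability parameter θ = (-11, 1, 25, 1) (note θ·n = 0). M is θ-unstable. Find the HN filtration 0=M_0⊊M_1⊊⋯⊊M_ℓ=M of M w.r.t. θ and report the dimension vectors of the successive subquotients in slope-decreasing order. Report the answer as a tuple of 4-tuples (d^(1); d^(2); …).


Barcode: M ≅ I[1,2]^2, I[1,4], I[2,2], I[4,4]^3. HN layers by μ_θ (3 steps, strictly decreasing):
  μ^(1)=13; μ^(2)=1; μ^(3)=-11

((0, 0, 1, 1); (0, 4, 0, 3); (3, 0, 0, 0))


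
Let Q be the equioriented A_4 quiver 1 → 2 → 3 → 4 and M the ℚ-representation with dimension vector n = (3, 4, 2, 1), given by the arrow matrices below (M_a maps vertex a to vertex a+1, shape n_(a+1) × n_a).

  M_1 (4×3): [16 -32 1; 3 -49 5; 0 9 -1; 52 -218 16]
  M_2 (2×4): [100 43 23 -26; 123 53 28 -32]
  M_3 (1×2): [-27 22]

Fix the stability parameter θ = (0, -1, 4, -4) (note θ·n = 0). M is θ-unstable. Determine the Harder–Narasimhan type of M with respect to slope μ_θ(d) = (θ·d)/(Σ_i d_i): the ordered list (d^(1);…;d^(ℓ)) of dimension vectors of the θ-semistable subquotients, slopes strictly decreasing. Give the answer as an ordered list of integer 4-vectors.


Via rank(M_{q-1}∘⋯∘M_p): M ≅ I[1,2], I[1,3], I[1,4], I[2,2].
μ_θ-semistable layers: μ^(1)=4; μ^(2)=0; μ^(3)=-1/2; μ^(4)=-1

((0, 0, 1, 0); (0, 0, 1, 1); (3, 3, 0, 0); (0, 1, 0, 0))


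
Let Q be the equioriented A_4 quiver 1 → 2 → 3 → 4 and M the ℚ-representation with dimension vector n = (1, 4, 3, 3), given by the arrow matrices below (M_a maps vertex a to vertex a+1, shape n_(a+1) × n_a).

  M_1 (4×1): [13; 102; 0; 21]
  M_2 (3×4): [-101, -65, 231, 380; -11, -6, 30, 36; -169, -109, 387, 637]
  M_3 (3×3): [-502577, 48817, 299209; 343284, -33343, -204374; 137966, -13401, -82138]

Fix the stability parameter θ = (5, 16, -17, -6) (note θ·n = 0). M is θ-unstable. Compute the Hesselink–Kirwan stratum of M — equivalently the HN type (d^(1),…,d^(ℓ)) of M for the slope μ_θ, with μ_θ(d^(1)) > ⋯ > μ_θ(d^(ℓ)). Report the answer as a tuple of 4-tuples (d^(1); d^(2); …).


Barcode: M ≅ I[1,4], I[2,2], I[2,4]^2. HN layers by μ_θ (3 steps, strictly decreasing):
  μ^(1)=16; μ^(2)=-1/2; μ^(3)=-7/3

((0, 1, 0, 0); (1, 1, 1, 1); (0, 2, 2, 2))


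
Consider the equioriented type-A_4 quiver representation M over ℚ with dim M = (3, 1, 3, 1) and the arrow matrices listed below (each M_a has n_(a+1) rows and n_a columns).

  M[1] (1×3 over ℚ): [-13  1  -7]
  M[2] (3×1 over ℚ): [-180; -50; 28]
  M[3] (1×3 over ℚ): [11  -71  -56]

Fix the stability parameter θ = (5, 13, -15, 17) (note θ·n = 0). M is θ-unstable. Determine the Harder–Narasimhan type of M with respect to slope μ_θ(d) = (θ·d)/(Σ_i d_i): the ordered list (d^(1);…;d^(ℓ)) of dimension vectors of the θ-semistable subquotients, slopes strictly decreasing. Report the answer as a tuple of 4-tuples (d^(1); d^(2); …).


Via rank(M_{q-1}∘⋯∘M_p): M ≅ I[1,1]^2, I[1,4], I[3,3]^2.
μ_θ-semistable layers: μ^(1)=17; μ^(2)=5; μ^(3)=1; μ^(4)=-15

((0, 0, 0, 1); (2, 0, 0, 0); (1, 1, 1, 0); (0, 0, 2, 0))


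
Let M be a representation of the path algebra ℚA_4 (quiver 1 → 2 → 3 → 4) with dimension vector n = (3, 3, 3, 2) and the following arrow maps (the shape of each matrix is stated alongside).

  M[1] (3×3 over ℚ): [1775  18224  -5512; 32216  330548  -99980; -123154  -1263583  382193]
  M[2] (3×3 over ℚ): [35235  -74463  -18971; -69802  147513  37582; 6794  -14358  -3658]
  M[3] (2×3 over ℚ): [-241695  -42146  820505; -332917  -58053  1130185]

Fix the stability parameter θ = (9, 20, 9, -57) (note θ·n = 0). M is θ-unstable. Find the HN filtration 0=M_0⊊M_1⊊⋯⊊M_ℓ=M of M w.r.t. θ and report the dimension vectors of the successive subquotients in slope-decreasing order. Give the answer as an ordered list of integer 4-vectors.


Interval decomposition of M: I[1,1], I[1,2], I[1,4], I[2,4], I[3,3].
HN type (ℓ=4): μ^(1)=20; μ^(2)=9; μ^(3)=-19/4; μ^(4)=-28/3

((0, 1, 0, 0); (2, 0, 1, 0); (1, 1, 1, 1); (0, 1, 1, 1))


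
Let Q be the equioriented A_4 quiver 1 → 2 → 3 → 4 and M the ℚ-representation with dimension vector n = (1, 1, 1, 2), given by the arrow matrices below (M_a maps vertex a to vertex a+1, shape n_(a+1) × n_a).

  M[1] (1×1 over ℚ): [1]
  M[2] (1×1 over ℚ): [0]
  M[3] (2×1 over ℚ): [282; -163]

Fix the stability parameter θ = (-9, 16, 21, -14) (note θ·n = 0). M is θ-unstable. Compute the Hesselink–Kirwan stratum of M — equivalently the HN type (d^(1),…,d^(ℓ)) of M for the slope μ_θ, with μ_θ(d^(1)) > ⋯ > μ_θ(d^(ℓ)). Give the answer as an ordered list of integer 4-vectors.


Via rank(M_{q-1}∘⋯∘M_p): M ≅ I[1,2], I[3,4], I[4,4].
μ_θ-semistable layers: μ^(1)=16; μ^(2)=7/2; μ^(3)=-9; μ^(4)=-14

((0, 1, 0, 0); (0, 0, 1, 1); (1, 0, 0, 0); (0, 0, 0, 1))


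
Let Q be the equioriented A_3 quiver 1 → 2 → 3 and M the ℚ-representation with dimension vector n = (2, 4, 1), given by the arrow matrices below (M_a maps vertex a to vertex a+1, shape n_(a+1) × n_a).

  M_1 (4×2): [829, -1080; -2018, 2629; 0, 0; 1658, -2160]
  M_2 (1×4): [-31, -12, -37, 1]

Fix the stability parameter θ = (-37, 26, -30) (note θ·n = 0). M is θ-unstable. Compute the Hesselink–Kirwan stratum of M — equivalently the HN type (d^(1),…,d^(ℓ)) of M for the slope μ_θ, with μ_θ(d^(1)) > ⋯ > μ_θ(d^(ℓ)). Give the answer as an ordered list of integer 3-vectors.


Via rank(M_{q-1}∘⋯∘M_p): M ≅ I[1,2], I[1,3], I[2,2]^2.
μ_θ-semistable layers: μ^(1)=26; μ^(2)=-2; μ^(3)=-37

((0, 3, 0); (0, 1, 1); (2, 0, 0))


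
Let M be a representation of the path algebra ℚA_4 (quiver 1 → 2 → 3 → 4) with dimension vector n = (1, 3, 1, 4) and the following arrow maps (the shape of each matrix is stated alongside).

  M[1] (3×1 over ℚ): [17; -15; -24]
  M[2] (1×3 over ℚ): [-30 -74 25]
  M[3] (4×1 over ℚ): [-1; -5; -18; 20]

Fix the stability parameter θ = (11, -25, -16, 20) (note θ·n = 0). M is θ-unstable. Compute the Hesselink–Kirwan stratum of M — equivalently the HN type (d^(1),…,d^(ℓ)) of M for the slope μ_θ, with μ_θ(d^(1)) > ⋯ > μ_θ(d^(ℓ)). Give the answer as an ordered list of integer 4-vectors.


Via rank(M_{q-1}∘⋯∘M_p): M ≅ I[1,2], I[2,2], I[2,4], I[4,4]^3.
μ_θ-semistable layers: μ^(1)=20; μ^(2)=-7; μ^(3)=-16; μ^(4)=-25

((0, 0, 0, 4); (1, 1, 0, 0); (0, 0, 1, 0); (0, 2, 0, 0))


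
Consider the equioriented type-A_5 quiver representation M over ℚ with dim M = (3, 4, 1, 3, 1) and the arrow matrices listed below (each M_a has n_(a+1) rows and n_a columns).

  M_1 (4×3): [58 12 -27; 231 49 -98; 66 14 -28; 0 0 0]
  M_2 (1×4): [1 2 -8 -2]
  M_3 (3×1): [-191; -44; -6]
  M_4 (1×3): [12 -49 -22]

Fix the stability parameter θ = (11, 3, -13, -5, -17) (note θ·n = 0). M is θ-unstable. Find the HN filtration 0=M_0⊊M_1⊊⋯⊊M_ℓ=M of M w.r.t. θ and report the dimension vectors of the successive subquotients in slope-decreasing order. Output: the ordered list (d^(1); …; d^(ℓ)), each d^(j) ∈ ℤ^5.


Via rank(M_{q-1}∘⋯∘M_p): M ≅ I[1,1], I[1,2], I[1,5], I[2,2]^2, I[4,4]^2.
μ_θ-semistable layers: μ^(1)=11; μ^(2)=7; μ^(3)=3; μ^(4)=-21/5; μ^(5)=-5

((1, 0, 0, 0, 0); (1, 1, 0, 0, 0); (0, 2, 0, 0, 0); (1, 1, 1, 1, 1); (0, 0, 0, 2, 0))


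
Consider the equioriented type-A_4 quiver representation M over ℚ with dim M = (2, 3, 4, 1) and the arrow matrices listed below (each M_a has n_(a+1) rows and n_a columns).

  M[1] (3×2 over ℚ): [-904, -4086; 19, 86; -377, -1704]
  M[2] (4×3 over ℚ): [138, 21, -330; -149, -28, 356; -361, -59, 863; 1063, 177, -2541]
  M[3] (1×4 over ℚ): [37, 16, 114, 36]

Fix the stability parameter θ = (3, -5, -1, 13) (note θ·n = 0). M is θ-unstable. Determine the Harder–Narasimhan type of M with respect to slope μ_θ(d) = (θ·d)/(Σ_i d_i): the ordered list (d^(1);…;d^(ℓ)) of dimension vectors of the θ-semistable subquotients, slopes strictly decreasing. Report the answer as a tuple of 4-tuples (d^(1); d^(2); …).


Barcode: M ≅ I[1,3], I[1,4], I[2,3], I[3,3]. HN layers by μ_θ (3 steps, strictly decreasing):
  μ^(1)=13; μ^(2)=-1; μ^(3)=-5

((0, 0, 0, 1); (2, 2, 4, 0); (0, 1, 0, 0))


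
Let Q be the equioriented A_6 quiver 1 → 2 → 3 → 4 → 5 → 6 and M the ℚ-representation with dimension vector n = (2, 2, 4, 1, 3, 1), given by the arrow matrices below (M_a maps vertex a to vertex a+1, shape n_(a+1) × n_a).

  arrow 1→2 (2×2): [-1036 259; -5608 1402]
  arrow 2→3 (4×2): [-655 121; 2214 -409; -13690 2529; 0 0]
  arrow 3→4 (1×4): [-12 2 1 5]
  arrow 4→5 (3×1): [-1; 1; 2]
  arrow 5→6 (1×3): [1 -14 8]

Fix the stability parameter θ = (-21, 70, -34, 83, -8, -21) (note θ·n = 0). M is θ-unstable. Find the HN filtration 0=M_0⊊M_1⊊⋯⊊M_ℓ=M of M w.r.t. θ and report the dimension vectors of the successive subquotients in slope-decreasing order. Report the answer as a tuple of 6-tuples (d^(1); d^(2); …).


Barcode: M ≅ I[1,1], I[1,3], I[2,6], I[3,3]^2, I[5,5]^2. HN layers by μ_θ (4 steps, strictly decreasing):
  μ^(1)=18; μ^(2)=-8; μ^(3)=-21; μ^(4)=-34

((0, 2, 2, 1, 1, 1); (0, 0, 0, 0, 2, 0); (2, 0, 0, 0, 0, 0); (0, 0, 2, 0, 0, 0))


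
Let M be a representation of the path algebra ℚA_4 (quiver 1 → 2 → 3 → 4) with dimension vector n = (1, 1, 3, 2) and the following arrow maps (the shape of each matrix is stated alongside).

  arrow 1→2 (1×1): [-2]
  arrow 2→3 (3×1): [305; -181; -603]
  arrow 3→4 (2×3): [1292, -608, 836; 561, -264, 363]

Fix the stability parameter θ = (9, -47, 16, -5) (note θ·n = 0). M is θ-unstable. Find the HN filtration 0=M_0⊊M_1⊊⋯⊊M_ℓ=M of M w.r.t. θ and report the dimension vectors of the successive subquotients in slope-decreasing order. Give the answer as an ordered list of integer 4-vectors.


Barcode: M ≅ I[1,3], I[3,3], I[3,4], I[4,4]. HN layers by μ_θ (4 steps, strictly decreasing):
  μ^(1)=16; μ^(2)=11/2; μ^(3)=-5; μ^(4)=-19

((0, 0, 2, 0); (0, 0, 1, 1); (0, 0, 0, 1); (1, 1, 0, 0))


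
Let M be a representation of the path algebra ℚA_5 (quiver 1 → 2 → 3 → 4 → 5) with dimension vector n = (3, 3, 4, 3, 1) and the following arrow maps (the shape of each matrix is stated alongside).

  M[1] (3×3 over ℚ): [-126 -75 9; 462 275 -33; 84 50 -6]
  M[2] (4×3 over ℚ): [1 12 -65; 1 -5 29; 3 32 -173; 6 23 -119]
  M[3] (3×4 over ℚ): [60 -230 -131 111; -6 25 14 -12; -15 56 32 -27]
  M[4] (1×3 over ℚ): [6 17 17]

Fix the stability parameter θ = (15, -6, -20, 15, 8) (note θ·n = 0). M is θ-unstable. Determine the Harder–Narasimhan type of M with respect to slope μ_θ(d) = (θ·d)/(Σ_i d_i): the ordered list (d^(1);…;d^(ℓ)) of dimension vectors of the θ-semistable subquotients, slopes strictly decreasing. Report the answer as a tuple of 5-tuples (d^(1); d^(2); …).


Barcode: M ≅ I[1,1]^2, I[1,3], I[2,4], I[2,5], I[3,4]. HN layers by μ_θ (5 steps, strictly decreasing):
  μ^(1)=15; μ^(2)=23/2; μ^(3)=-11/3; μ^(4)=-13; μ^(5)=-20

((2, 0, 0, 2, 0); (0, 0, 0, 1, 1); (1, 1, 1, 0, 0); (0, 2, 2, 0, 0); (0, 0, 1, 0, 0))


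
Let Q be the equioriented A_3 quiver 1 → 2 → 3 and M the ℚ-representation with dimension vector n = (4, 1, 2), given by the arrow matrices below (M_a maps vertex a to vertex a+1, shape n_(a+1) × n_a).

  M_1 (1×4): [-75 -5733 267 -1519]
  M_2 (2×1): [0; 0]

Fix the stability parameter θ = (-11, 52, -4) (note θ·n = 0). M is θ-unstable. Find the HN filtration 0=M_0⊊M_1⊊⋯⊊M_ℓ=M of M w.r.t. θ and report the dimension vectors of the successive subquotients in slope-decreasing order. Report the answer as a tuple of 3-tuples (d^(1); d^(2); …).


Via rank(M_{q-1}∘⋯∘M_p): M ≅ I[1,1]^3, I[1,2], I[3,3]^2.
μ_θ-semistable layers: μ^(1)=52; μ^(2)=-4; μ^(3)=-11

((0, 1, 0); (0, 0, 2); (4, 0, 0))


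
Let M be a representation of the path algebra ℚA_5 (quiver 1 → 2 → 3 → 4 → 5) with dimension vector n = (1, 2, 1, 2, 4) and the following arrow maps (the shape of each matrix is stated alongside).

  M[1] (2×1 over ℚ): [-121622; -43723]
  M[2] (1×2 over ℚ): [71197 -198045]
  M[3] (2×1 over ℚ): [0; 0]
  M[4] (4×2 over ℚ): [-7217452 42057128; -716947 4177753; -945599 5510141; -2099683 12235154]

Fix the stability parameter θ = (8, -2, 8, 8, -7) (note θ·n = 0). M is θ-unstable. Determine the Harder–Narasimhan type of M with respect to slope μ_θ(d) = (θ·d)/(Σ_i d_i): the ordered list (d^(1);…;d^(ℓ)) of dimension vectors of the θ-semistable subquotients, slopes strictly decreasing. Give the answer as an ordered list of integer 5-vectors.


Barcode: M ≅ I[1,3], I[2,2], I[4,5]^2, I[5,5]^2. HN layers by μ_θ (5 steps, strictly decreasing):
  μ^(1)=8; μ^(2)=3; μ^(3)=1/2; μ^(4)=-2; μ^(5)=-7

((0, 0, 1, 0, 0); (1, 1, 0, 0, 0); (0, 0, 0, 2, 2); (0, 1, 0, 0, 0); (0, 0, 0, 0, 2))


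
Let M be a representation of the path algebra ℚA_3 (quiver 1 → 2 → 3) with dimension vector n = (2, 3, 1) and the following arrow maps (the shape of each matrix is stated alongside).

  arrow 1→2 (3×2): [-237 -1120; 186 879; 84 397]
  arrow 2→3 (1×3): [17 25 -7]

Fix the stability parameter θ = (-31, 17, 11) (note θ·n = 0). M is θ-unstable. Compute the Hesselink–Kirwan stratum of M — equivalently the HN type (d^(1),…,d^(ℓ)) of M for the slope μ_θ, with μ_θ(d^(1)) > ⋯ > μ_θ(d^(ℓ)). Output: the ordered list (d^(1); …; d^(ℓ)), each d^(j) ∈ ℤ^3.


Interval decomposition of M: I[1,2], I[1,3], I[2,2].
HN type (ℓ=3): μ^(1)=17; μ^(2)=14; μ^(3)=-31

((0, 2, 0); (0, 1, 1); (2, 0, 0))


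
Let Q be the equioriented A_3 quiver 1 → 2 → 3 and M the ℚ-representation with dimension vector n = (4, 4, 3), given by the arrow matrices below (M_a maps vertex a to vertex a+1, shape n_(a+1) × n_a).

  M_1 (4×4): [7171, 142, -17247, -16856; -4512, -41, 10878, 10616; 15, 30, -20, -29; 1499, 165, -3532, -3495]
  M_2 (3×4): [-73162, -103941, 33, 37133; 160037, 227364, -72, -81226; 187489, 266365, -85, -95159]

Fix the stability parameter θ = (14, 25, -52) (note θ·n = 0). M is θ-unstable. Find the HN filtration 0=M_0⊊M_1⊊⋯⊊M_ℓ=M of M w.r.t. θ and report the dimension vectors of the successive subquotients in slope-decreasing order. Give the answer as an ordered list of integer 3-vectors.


Via rank(M_{q-1}∘⋯∘M_p): M ≅ I[1,1], I[1,2]^2, I[1,3], I[2,3], I[3,3].
μ_θ-semistable layers: μ^(1)=25; μ^(2)=14; μ^(3)=-13/3; μ^(4)=-27/2; μ^(5)=-52

((0, 2, 0); (3, 0, 0); (1, 1, 1); (0, 1, 1); (0, 0, 1))


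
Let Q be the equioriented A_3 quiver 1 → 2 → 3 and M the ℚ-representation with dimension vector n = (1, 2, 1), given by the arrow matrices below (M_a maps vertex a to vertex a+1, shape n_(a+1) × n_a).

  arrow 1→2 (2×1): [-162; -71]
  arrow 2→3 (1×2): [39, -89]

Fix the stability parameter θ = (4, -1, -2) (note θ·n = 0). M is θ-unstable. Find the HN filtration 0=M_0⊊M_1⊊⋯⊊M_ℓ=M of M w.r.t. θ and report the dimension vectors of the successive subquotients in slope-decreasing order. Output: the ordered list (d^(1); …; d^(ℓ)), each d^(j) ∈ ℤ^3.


Interval decomposition of M: I[1,3], I[2,2].
HN type (ℓ=2): μ^(1)=1/3; μ^(2)=-1

((1, 1, 1); (0, 1, 0))


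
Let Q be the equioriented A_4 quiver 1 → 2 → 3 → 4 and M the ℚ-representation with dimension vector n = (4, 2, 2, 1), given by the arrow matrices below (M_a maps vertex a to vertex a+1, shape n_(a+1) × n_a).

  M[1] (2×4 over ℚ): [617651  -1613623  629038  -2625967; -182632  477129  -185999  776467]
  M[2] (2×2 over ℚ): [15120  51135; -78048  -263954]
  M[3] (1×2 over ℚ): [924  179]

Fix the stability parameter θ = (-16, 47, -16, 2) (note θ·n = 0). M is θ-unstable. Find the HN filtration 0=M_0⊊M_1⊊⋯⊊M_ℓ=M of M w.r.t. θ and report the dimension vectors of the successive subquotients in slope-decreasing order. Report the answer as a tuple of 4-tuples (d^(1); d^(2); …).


Via rank(M_{q-1}∘⋯∘M_p): M ≅ I[1,1]^2, I[1,2], I[1,4], I[3,3].
μ_θ-semistable layers: μ^(1)=47; μ^(2)=11; μ^(3)=-16

((0, 1, 0, 0); (0, 1, 1, 1); (4, 0, 1, 0))


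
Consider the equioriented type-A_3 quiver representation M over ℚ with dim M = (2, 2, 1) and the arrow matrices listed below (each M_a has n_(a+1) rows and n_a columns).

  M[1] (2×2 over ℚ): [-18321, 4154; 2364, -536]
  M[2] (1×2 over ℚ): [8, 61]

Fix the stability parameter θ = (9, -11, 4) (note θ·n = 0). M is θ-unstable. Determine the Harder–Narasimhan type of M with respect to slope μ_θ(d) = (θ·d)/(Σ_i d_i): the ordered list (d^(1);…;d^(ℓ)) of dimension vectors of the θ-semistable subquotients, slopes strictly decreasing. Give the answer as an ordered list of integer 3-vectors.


Barcode: M ≅ I[1,1], I[1,3], I[2,2]. HN layers by μ_θ (4 steps, strictly decreasing):
  μ^(1)=9; μ^(2)=4; μ^(3)=-1; μ^(4)=-11

((1, 0, 0); (0, 0, 1); (1, 1, 0); (0, 1, 0))


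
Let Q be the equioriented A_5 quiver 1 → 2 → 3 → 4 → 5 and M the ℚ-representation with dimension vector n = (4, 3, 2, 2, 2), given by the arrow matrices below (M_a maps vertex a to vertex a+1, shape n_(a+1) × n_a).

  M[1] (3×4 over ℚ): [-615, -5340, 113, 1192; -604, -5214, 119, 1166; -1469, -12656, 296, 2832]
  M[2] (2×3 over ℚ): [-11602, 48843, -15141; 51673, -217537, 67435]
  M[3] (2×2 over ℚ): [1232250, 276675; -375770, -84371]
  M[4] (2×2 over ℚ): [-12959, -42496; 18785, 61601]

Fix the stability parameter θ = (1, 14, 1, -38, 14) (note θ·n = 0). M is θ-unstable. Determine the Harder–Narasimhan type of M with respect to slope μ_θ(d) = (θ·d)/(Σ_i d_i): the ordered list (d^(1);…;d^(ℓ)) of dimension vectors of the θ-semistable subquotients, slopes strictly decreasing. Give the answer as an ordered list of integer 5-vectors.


Interval decomposition of M: I[1,1], I[1,2], I[1,3], I[1,5], I[4,5].
HN type (ℓ=5): μ^(1)=14; μ^(2)=15/2; μ^(3)=1; μ^(4)=-11/2; μ^(5)=-38

((0, 1, 0, 0, 2); (0, 1, 1, 0, 0); (3, 0, 0, 0, 0); (1, 1, 1, 1, 0); (0, 0, 0, 1, 0))


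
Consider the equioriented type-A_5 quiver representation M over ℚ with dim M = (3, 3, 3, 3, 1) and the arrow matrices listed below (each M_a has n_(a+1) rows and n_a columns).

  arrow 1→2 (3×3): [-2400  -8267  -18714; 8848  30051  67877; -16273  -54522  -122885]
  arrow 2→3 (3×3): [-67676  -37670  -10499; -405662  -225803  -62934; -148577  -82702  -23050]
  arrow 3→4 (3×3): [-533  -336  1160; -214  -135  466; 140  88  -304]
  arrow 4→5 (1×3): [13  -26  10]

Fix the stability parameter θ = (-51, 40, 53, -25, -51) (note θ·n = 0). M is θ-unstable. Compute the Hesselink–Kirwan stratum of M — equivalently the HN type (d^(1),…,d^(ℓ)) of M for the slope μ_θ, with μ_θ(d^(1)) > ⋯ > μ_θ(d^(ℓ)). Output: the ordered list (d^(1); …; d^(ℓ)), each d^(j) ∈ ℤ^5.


Interval decomposition of M: I[1,3], I[1,4], I[1,5], I[4,4].
HN type (ℓ=6): μ^(1)=53; μ^(2)=40; μ^(3)=68/3; μ^(4)=17/4; μ^(5)=-25; μ^(6)=-51

((0, 0, 1, 0, 0); (0, 1, 0, 0, 0); (0, 1, 1, 1, 0); (0, 1, 1, 1, 1); (0, 0, 0, 1, 0); (3, 0, 0, 0, 0))


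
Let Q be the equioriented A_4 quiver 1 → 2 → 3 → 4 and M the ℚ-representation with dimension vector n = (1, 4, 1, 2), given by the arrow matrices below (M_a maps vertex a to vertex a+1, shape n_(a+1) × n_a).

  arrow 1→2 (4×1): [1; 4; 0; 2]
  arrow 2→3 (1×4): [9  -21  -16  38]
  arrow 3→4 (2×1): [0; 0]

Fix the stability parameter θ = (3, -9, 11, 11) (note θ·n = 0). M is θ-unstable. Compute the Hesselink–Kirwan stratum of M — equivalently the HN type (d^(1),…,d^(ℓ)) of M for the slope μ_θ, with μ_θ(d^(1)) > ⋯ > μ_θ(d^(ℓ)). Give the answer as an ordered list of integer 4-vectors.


Barcode: M ≅ I[1,3], I[2,2]^3, I[4,4]^2. HN layers by μ_θ (3 steps, strictly decreasing):
  μ^(1)=11; μ^(2)=-3; μ^(3)=-9

((0, 0, 1, 2); (1, 1, 0, 0); (0, 3, 0, 0))


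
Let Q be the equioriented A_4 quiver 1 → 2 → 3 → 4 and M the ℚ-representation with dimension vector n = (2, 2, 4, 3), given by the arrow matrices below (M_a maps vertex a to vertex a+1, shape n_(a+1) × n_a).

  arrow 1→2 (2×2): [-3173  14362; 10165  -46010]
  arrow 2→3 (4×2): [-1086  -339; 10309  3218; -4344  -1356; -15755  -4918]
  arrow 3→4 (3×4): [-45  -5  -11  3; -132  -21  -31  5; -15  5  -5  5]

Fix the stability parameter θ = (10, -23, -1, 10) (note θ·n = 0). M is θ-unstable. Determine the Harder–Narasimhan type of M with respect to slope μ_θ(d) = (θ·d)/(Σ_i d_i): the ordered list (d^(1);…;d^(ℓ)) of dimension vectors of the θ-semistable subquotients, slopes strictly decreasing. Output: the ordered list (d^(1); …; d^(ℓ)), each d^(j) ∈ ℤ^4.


Barcode: M ≅ I[1,1], I[1,4], I[2,3], I[3,3], I[3,4], I[4,4]. HN layers by μ_θ (4 steps, strictly decreasing):
  μ^(1)=10; μ^(2)=-1; μ^(3)=-13/2; μ^(4)=-23

((1, 0, 0, 3); (0, 0, 4, 0); (1, 1, 0, 0); (0, 1, 0, 0))


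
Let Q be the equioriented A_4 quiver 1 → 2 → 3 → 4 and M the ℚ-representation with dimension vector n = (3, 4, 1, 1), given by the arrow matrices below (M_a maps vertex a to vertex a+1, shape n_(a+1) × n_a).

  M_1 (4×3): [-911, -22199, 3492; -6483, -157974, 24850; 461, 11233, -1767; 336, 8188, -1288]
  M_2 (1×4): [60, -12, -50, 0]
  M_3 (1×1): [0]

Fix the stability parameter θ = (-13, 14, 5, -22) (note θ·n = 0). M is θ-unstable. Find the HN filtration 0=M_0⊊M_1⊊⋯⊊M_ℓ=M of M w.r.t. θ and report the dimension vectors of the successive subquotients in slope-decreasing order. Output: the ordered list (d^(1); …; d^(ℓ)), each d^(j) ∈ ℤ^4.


Interval decomposition of M: I[1,2]^2, I[1,3], I[2,2], I[4,4].
HN type (ℓ=4): μ^(1)=14; μ^(2)=19/2; μ^(3)=-13; μ^(4)=-22

((0, 3, 0, 0); (0, 1, 1, 0); (3, 0, 0, 0); (0, 0, 0, 1))


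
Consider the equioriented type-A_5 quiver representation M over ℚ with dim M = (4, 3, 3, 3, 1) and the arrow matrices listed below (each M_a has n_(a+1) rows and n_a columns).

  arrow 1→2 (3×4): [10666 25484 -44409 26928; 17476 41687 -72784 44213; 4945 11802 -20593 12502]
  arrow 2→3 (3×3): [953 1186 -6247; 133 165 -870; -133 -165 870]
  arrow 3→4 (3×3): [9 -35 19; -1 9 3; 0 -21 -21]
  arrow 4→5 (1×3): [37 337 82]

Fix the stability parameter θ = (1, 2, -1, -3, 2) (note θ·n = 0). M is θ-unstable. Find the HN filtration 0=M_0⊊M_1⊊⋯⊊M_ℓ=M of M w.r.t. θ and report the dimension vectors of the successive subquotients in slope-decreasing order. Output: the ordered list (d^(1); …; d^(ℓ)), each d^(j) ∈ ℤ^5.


Barcode: M ≅ I[1,1], I[1,2], I[1,3], I[1,5], I[3,4], I[4,4]. HN layers by μ_θ (6 steps, strictly decreasing):
  μ^(1)=2; μ^(2)=1; μ^(3)=2/3; μ^(4)=-1/4; μ^(5)=-2; μ^(6)=-3

((0, 1, 0, 0, 1); (2, 0, 0, 0, 0); (1, 1, 1, 0, 0); (1, 1, 1, 1, 0); (0, 0, 1, 1, 0); (0, 0, 0, 1, 0))


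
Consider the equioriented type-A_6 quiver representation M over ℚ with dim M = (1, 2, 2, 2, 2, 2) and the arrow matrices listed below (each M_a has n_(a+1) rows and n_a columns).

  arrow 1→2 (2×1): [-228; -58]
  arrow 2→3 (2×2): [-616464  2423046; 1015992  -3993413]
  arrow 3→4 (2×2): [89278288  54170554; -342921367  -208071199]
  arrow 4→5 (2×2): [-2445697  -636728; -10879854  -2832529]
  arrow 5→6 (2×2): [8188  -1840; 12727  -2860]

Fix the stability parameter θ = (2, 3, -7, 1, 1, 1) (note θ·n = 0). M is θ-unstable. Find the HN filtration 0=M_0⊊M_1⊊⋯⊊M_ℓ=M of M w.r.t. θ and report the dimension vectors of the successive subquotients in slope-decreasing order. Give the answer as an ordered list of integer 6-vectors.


Interval decomposition of M: I[1,6], I[2,2], I[3,5], I[6,6].
HN type (ℓ=4): μ^(1)=3; μ^(2)=1; μ^(3)=-2/3; μ^(4)=-7

((0, 1, 0, 0, 0, 0); (0, 0, 0, 2, 2, 2); (1, 1, 1, 0, 0, 0); (0, 0, 1, 0, 0, 0))


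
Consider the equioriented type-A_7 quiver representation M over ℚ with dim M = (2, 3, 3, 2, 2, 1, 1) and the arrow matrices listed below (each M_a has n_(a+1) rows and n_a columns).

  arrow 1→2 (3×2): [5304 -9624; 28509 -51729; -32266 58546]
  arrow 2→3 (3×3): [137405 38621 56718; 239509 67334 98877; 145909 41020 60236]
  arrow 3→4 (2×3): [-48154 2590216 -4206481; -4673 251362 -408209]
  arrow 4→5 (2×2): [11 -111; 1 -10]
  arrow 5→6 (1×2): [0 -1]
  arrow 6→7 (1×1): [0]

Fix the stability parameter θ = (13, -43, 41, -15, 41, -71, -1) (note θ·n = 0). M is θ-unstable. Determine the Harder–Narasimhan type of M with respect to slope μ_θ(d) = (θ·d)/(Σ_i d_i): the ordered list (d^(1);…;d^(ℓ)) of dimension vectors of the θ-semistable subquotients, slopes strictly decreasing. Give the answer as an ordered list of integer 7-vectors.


Barcode: M ≅ I[1,1], I[1,6], I[2,3], I[2,5], I[7,7]. HN layers by μ_θ (5 steps, strictly decreasing):
  μ^(1)=41; μ^(2)=13; μ^(3)=-1; μ^(4)=-15; μ^(5)=-43

((0, 0, 1, 0, 1, 0, 0); (1, 0, 1, 1, 0, 0, 0); (0, 0, 1, 1, 1, 1, 1); (1, 1, 0, 0, 0, 0, 0); (0, 2, 0, 0, 0, 0, 0))


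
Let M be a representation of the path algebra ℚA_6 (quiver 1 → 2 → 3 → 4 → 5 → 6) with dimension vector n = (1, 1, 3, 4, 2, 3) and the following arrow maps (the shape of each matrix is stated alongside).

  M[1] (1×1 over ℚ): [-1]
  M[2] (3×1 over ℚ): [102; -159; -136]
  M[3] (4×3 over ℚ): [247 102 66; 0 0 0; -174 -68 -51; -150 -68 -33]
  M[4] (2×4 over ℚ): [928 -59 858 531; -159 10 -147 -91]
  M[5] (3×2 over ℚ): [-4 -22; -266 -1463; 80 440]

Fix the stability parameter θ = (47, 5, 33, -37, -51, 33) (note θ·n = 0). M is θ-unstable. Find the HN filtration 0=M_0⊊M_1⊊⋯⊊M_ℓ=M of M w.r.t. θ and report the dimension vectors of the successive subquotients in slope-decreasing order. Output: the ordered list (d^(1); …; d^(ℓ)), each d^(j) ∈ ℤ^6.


Interval decomposition of M: I[1,3], I[3,5], I[3,6], I[4,4]^2, I[6,6]^2.
HN type (ℓ=4): μ^(1)=33; μ^(2)=26; μ^(3)=-55/3; μ^(4)=-37

((0, 0, 1, 0, 0, 3); (1, 1, 0, 0, 0, 0); (0, 0, 2, 2, 2, 0); (0, 0, 0, 2, 0, 0))


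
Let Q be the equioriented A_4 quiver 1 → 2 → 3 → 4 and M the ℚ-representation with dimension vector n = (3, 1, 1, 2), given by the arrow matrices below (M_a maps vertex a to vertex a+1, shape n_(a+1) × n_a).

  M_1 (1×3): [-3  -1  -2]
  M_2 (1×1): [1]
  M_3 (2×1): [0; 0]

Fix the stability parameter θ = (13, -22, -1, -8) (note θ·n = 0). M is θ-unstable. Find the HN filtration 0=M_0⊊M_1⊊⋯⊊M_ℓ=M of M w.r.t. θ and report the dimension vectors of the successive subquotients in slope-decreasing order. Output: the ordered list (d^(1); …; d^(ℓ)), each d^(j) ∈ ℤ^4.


Via rank(M_{q-1}∘⋯∘M_p): M ≅ I[1,1]^2, I[1,3], I[4,4]^2.
μ_θ-semistable layers: μ^(1)=13; μ^(2)=-1; μ^(3)=-9/2; μ^(4)=-8

((2, 0, 0, 0); (0, 0, 1, 0); (1, 1, 0, 0); (0, 0, 0, 2))


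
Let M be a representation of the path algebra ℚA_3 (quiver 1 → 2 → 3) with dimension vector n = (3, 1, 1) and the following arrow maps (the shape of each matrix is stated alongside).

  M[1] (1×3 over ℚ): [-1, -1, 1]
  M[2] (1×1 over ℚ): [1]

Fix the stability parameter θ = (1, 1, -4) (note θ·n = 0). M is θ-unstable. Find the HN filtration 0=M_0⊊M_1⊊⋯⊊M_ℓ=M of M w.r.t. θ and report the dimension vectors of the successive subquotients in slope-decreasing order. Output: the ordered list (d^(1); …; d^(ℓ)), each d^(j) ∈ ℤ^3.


Barcode: M ≅ I[1,1]^2, I[1,3]. HN layers by μ_θ (2 steps, strictly decreasing):
  μ^(1)=1; μ^(2)=-2/3

((2, 0, 0); (1, 1, 1))


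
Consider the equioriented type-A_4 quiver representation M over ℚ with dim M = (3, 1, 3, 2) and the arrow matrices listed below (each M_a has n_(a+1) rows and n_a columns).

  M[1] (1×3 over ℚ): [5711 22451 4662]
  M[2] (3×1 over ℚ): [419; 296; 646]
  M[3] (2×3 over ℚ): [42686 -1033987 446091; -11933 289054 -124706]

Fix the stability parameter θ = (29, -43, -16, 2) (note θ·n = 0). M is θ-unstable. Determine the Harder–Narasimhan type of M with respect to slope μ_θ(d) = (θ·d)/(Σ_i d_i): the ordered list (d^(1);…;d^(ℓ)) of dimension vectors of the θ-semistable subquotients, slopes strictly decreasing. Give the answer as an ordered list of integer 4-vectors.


Interval decomposition of M: I[1,1]^2, I[1,4], I[3,3], I[3,4].
HN type (ℓ=4): μ^(1)=29; μ^(2)=2; μ^(3)=-10; μ^(4)=-16

((2, 0, 0, 0); (0, 0, 0, 2); (1, 1, 1, 0); (0, 0, 2, 0))
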